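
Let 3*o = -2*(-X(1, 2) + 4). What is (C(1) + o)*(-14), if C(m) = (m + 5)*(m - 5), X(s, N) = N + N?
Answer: 336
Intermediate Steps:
X(s, N) = 2*N
C(m) = (-5 + m)*(5 + m) (C(m) = (5 + m)*(-5 + m) = (-5 + m)*(5 + m))
o = 0 (o = (-2*(-2*2 + 4))/3 = (-2*(-1*4 + 4))/3 = (-2*(-4 + 4))/3 = (-2*0)/3 = (⅓)*0 = 0)
(C(1) + o)*(-14) = ((-25 + 1²) + 0)*(-14) = ((-25 + 1) + 0)*(-14) = (-24 + 0)*(-14) = -24*(-14) = 336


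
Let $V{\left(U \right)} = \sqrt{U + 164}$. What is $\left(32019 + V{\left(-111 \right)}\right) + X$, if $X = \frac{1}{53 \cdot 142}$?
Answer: $\frac{240974995}{7526} + \sqrt{53} \approx 32026.0$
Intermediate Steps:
$V{\left(U \right)} = \sqrt{164 + U}$
$X = \frac{1}{7526} \approx 0.00013287$
$\left(32019 + V{\left(-111 \right)}\right) + X = \left(32019 + \sqrt{164 - 111}\right) + \frac{1}{7526} = \left(32019 + \sqrt{53}\right) + \frac{1}{7526} = \frac{240974995}{7526} + \sqrt{53}$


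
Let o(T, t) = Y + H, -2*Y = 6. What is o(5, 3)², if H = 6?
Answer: 9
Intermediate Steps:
Y = -3 (Y = -½*6 = -3)
o(T, t) = 3 (o(T, t) = -3 + 6 = 3)
o(5, 3)² = 3² = 9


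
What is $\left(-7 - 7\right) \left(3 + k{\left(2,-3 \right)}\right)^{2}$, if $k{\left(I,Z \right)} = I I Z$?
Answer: $-1134$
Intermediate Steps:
$k{\left(I,Z \right)} = Z I^{2}$ ($k{\left(I,Z \right)} = I^{2} Z = Z I^{2}$)
$\left(-7 - 7\right) \left(3 + k{\left(2,-3 \right)}\right)^{2} = \left(-7 - 7\right) \left(3 - 3 \cdot 2^{2}\right)^{2} = - 14 \left(3 - 12\right)^{2} = - 14 \left(-9\right)^{2} = \left(-14\right) 81 = -1134$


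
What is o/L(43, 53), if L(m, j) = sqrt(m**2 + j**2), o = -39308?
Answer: -19654*sqrt(4658)/2329 ≈ -575.95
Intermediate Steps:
L(m, j) = sqrt(j**2 + m**2)
o/L(43, 53) = -39308/sqrt(53**2 + 43**2) = -39308/sqrt(2809 + 1849) = -39308*sqrt(4658)/4658 = -19654*sqrt(4658)/2329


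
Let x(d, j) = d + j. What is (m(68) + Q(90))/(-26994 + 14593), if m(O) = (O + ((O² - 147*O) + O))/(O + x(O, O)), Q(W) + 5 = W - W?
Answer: 92/37203 ≈ 0.0024729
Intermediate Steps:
Q(W) = -5 (Q(W) = -5 + (W - W) = -5 + 0 = -5)
m(O) = (O² - 145*O)/(3*O) (m(O) = (O + ((O² - 147*O) + O))/(O + (O + O)) = (O + (O² - 146*O))/(O + 2*O) = (O² - 145*O)/((3*O)) = (O² - 145*O)*(1/(3*O)) = (O² - 145*O)/(3*O))
(m(68) + Q(90))/(-26994 + 14593) = ((-145/3 + (⅓)*68) - 5)/(-26994 + 14593) = ((-145/3 + 68/3) - 5)/(-12401) = (-77/3 - 5)*(-1/12401) = -92/3*(-1/12401) = 92/37203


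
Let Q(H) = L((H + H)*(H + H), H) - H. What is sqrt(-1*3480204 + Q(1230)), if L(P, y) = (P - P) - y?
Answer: 62*I*sqrt(906) ≈ 1866.2*I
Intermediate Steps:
L(P, y) = -y (L(P, y) = 0 - y = -y)
Q(H) = -2*H (Q(H) = -H - H = -2*H)
sqrt(-1*3480204 + Q(1230)) = sqrt(-1*3480204 - 2*1230) = sqrt(-3480204 - 2460) = sqrt(-3482664) = 62*I*sqrt(906)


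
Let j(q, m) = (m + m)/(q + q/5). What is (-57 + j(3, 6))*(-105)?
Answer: 5635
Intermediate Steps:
j(q, m) = 5*m/(3*q) (j(q, m) = (2*m)/(q + q*(⅕)) = (2*m)/(q + q/5) = (2*m)/((6*q/5)) = (2*m)*(5/(6*q)) = 5*m/(3*q))
(-57 + j(3, 6))*(-105) = (-57 + (5/3)*6/3)*(-105) = (-57 + (5/3)*6*(⅓))*(-105) = (-57 + 10/3)*(-105) = -161/3*(-105) = 5635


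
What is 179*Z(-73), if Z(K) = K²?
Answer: 953891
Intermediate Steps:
179*Z(-73) = 179*(-73)² = 179*5329 = 953891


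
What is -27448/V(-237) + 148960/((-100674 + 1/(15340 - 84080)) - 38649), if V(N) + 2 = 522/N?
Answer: 5190856830194858/794896230743 ≈ 6530.2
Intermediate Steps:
V(N) = -2 + 522/N
-27448/V(-237) + 148960/((-100674 + 1/(15340 - 84080)) - 38649) = -27448/(-2 + 522/(-237)) + 148960/((-100674 + 1/(15340 - 84080)) - 38649) = -27448/(-2 + 522*(-1/237)) + 148960/((-100674 + 1/(-68740)) - 38649) = -27448/(-2 - 174/79) + 148960/((-100674 - 1/68740) - 38649) = -27448/(-332/79) + 148960/(-6920330761/68740 - 38649) = -27448*(-79/332) + 148960/(-9577063021/68740) = 542098/83 + 148960*(-68740/9577063021) = 542098/83 - 10239510400/9577063021 = 5190856830194858/794896230743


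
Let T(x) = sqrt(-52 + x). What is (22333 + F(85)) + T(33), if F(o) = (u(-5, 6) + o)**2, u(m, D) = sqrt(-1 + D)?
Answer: 29563 + 170*sqrt(5) + I*sqrt(19) ≈ 29943.0 + 4.3589*I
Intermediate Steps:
F(o) = (o + sqrt(5))**2 (F(o) = (sqrt(-1 + 6) + o)**2 = (sqrt(5) + o)**2 = (o + sqrt(5))**2)
(22333 + F(85)) + T(33) = (22333 + (85 + sqrt(5))**2) + sqrt(-52 + 33) = (22333 + (85 + sqrt(5))**2) + sqrt(-19) = (22333 + (85 + sqrt(5))**2) + I*sqrt(19) = 22333 + (85 + sqrt(5))**2 + I*sqrt(19)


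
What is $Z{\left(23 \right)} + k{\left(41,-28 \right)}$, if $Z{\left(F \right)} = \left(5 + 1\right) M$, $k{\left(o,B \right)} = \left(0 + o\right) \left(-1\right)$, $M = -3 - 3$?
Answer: $-77$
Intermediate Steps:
$M = -6$ ($M = -3 - 3 = -6$)
$k{\left(o,B \right)} = - o$ ($k{\left(o,B \right)} = o \left(-1\right) = - o$)
$Z{\left(F \right)} = -36$ ($Z{\left(F \right)} = \left(5 + 1\right) \left(-6\right) = 6 \left(-6\right) = -36$)
$Z{\left(23 \right)} + k{\left(41,-28 \right)} = -36 - 41 = -77$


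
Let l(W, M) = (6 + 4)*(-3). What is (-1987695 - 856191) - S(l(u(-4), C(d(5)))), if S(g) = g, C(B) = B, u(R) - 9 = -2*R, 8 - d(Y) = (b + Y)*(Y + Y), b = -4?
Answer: -2843856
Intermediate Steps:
d(Y) = 8 - 2*Y*(-4 + Y) (d(Y) = 8 - (-4 + Y)*(Y + Y) = 8 - (-4 + Y)*2*Y = 8 - 2*Y*(-4 + Y))
u(R) = 9 - 2*R
l(W, M) = -30 (l(W, M) = 10*(-3) = -30)
(-1987695 - 856191) - S(l(u(-4), C(d(5)))) = (-1987695 - 856191) - 1*(-30) = -2843886 + 30 = -2843856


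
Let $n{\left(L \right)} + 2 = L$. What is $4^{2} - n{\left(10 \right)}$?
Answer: $8$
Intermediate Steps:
$n{\left(L \right)} = -2 + L$
$4^{2} - n{\left(10 \right)} = 4^{2} - \left(-2 + 10\right) = 16 - 8 = 8$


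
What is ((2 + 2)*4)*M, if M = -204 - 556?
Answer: -12160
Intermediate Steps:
M = -760
((2 + 2)*4)*M = ((2 + 2)*4)*(-760) = (4*4)*(-760) = 16*(-760) = -12160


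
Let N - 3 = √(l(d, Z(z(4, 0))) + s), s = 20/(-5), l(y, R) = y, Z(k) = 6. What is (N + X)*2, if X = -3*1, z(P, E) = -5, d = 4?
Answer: 0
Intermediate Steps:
s = -4 (s = 20*(-⅕) = -4)
X = -3
N = 3 (N = 3 + √(4 - 4) = 3 + √0 = 3 + 0 = 3)
(N + X)*2 = (3 - 3)*2 = 0*2 = 0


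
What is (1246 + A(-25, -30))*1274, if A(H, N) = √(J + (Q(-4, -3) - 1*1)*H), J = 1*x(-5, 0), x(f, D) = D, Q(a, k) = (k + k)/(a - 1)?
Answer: 1587404 + 1274*I*√5 ≈ 1.5874e+6 + 2848.8*I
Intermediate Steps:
Q(a, k) = 2*k/(-1 + a) (Q(a, k) = (2*k)/(-1 + a) = 2*k/(-1 + a))
J = 0 (J = 1*0 = 0)
A(H, N) = √5*√H/5 (A(H, N) = √(0 + (2*(-3)/(-1 - 4) - 1*1)*H) = √(0 + (2*(-3)/(-5) - 1)*H) = √(0 + (2*(-3)*(-⅕) - 1)*H) = √(0 + (6/5 - 1)*H) = √(0 + H/5) = √(H/5) = √5*√H/5)
(1246 + A(-25, -30))*1274 = (1246 + √5*√(-25)/5)*1274 = (1246 + √5*(5*I)/5)*1274 = (1246 + I*√5)*1274 = 1587404 + 1274*I*√5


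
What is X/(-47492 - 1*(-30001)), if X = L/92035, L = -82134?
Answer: 82134/1609784185 ≈ 5.1022e-5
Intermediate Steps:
X = -82134/92035 ≈ -0.89242
X/(-47492 - 1*(-30001)) = -82134/(92035*(-47492 - 1*(-30001))) = -82134/(92035*(-47492 + 30001)) = -82134/92035/(-17491) = -82134/92035*(-1/17491) = 82134/1609784185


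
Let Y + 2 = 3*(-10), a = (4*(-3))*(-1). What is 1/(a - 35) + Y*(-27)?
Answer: 19871/23 ≈ 863.96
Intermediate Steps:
a = 12 (a = -12*(-1) = 12)
Y = -32 (Y = -2 + 3*(-10) = -2 - 30 = -32)
1/(a - 35) + Y*(-27) = 1/(12 - 35) - 32*(-27) = 1/(-23) + 864 = -1/23 + 864 = 19871/23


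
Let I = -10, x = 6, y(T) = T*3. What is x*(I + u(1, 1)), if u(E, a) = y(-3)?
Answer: -114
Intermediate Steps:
y(T) = 3*T
u(E, a) = -9 (u(E, a) = 3*(-3) = -9)
x*(I + u(1, 1)) = 6*(-10 - 9) = 6*(-19) = -114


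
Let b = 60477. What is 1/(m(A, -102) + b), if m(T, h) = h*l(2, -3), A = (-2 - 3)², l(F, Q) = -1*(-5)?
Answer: 1/59967 ≈ 1.6676e-5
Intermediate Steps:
l(F, Q) = 5
A = 25 (A = (-5)² = 25)
m(T, h) = 5*h (m(T, h) = h*5 = 5*h)
1/(m(A, -102) + b) = 1/(5*(-102) + 60477) = 1/(-510 + 60477) = 1/59967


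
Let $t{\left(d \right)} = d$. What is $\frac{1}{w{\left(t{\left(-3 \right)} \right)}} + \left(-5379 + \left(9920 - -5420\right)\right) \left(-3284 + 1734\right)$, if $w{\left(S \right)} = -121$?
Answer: $- \frac{1868185551}{121} \approx -1.544 \cdot 10^{7}$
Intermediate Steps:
$\frac{1}{w{\left(t{\left(-3 \right)} \right)}} + \left(-5379 + \left(9920 - -5420\right)\right) \left(-3284 + 1734\right) = \frac{1}{-121} + \left(-5379 + \left(9920 - -5420\right)\right) \left(-3284 + 1734\right) = - \frac{1}{121} + \left(-5379 + \left(9920 + 5420\right)\right) \left(-1550\right) = - \frac{1}{121} + \left(-5379 + 15340\right) \left(-1550\right) = - \frac{1}{121} + 9961 \left(-1550\right) = - \frac{1}{121} - 15439550 = - \frac{1868185551}{121}$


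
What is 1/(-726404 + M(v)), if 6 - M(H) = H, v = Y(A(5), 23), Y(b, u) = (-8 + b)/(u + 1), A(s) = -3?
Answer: -24/17433541 ≈ -1.3767e-6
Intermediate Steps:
Y(b, u) = (-8 + b)/(1 + u)
v = -11/24 (v = (-8 - 3)/(1 + 23) = -11/24 ≈ -0.45833)
M(H) = 6 - H
1/(-726404 + M(v)) = 1/(-726404 + (6 - 1*(-11/24))) = 1/(-726404 + (6 + 11/24)) = 1/(-726404 + 155/24) = 1/(-17433541/24) = -24/17433541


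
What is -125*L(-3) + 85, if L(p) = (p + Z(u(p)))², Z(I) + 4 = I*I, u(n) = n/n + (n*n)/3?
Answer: -10040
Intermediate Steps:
u(n) = 1 + n²/3 (u(n) = 1 + n²*(⅓) = 1 + n²/3)
Z(I) = -4 + I² (Z(I) = -4 + I*I = -4 + I²)
L(p) = (-4 + p + (1 + p²/3)²)² (L(p) = (p + (-4 + (1 + p²/3)²))² = (-4 + p + (1 + p²/3)²)²)
-125*L(-3) + 85 = -125*(-36 + (3 + (-3)²)² + 9*(-3))²/81 + 85 = -125*(-36 + (3 + 9)² - 27)²/81 + 85 = -125*(-36 + 12² - 27)²/81 + 85 = -125*(-36 + 144 - 27)²/81 + 85 = -125*81²/81 + 85 = -125*6561/81 + 85 = -125*81 + 85 = -10125 + 85 = -10040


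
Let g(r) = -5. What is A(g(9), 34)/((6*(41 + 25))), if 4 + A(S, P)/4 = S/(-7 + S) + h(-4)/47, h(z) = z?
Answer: -2069/55836 ≈ -0.037055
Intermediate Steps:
A(S, P) = -768/47 + 4*S/(-7 + S) (A(S, P) = -16 + 4*(S/(-7 + S) - 4/47) = -16 + 4*(-4/47 + S/(-7 + S)) = -16 + (-16/47 + 4*S/(-7 + S)) = -768/47 + 4*S/(-7 + S))
A(g(9), 34)/((6*(41 + 25))) = (4*(1344 - 145*(-5))/(47*(-7 - 5)))/((6*(41 + 25))) = ((4/47)*(1344 + 725)/(-12))/((6*66)) = ((4/47)*(-1/12)*2069)/396 = -2069/141*1/396 = -2069/55836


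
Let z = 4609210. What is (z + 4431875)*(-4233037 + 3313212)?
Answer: -8316216010125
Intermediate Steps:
(z + 4431875)*(-4233037 + 3313212) = (4609210 + 4431875)*(-4233037 + 3313212) = 9041085*(-919825) = -8316216010125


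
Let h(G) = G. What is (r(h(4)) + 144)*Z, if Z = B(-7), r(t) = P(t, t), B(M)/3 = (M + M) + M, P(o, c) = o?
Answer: -9324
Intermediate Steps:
B(M) = 9*M (B(M) = 3*((M + M) + M) = 3*(2*M + M) = 3*(3*M) = 9*M)
r(t) = t
Z = -63 (Z = 9*(-7) = -63)
(r(h(4)) + 144)*Z = (4 + 144)*(-63) = 148*(-63) = -9324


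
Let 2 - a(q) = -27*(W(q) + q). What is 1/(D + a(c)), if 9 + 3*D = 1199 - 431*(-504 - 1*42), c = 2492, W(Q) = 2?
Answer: 3/438536 ≈ 6.8409e-6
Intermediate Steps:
a(q) = 56 + 27*q (a(q) = 2 - (-27)*(2 + q) = 2 - (-54 - 27*q) = 2 + (54 + 27*q) = 56 + 27*q)
D = 236516/3 (D = -3 + (1199 - 431*(-504 - 1*42))/3 = -3 + (1199 - 431*(-504 - 42))/3 = -3 + (1199 - 431*(-546))/3 = -3 + (1199 + 235326)/3 = -3 + (1/3)*236525 = -3 + 236525/3 = 236516/3 ≈ 78839.)
1/(D + a(c)) = 1/(236516/3 + (56 + 27*2492)) = 1/(236516/3 + (56 + 67284)) = 1/(236516/3 + 67340) = 1/(438536/3) = 3/438536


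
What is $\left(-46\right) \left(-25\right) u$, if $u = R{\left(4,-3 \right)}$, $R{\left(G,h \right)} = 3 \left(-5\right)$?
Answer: $-17250$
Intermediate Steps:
$R{\left(G,h \right)} = -15$
$u = -15$
$\left(-46\right) \left(-25\right) u = \left(-46\right) \left(-25\right) \left(-15\right) = 1150 \left(-15\right) = -17250$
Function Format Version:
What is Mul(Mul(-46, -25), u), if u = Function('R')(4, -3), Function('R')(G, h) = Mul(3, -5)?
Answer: -17250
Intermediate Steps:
Function('R')(G, h) = -15
u = -15
Mul(Mul(-46, -25), u) = Mul(Mul(-46, -25), -15) = Mul(1150, -15) = -17250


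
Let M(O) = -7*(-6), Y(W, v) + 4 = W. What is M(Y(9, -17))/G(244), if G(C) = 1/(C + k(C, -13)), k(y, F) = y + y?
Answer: 30744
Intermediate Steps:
k(y, F) = 2*y
Y(W, v) = -4 + W
G(C) = 1/(3*C) (G(C) = 1/(C + 2*C) = 1/(3*C))
M(O) = 42
M(Y(9, -17))/G(244) = 42/(((⅓)/244)) = 42/(((⅓)*(1/244))) = 42/(1/732) = 42*732 = 30744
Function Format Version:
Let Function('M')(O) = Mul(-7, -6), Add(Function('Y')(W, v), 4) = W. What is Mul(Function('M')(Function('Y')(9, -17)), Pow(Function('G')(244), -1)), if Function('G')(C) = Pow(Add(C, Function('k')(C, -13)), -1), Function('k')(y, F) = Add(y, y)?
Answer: 30744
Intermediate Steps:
Function('k')(y, F) = Mul(2, y)
Function('Y')(W, v) = Add(-4, W)
Function('G')(C) = Mul(Rational(1, 3), Pow(C, -1)) (Function('G')(C) = Pow(Add(C, Mul(2, C)), -1) = Pow(Mul(3, C), -1) = Mul(Rational(1, 3), Pow(C, -1)))
Function('M')(O) = 42
Mul(Function('M')(Function('Y')(9, -17)), Pow(Function('G')(244), -1)) = Mul(42, Pow(Mul(Rational(1, 3), Pow(244, -1)), -1)) = Mul(42, Pow(Mul(Rational(1, 3), Rational(1, 244)), -1)) = Mul(42, Pow(Rational(1, 732), -1)) = Mul(42, 732) = 30744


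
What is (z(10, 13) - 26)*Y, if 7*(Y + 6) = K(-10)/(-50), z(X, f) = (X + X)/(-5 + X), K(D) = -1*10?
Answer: 4598/35 ≈ 131.37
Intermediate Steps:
K(D) = -10
z(X, f) = 2*X/(-5 + X) (z(X, f) = (2*X)/(-5 + X) = 2*X/(-5 + X))
Y = -209/35 (Y = -6 + (-10/(-50))/7 = -6 + (-10*(-1/50))/7 = -6 + (1/7)*(1/5) = -6 + 1/35 = -209/35 ≈ -5.9714)
(z(10, 13) - 26)*Y = (2*10/(-5 + 10) - 26)*(-209/35) = (2*10/5 - 26)*(-209/35) = (2*10*(1/5) - 26)*(-209/35) = (4 - 26)*(-209/35) = -22*(-209/35) = 4598/35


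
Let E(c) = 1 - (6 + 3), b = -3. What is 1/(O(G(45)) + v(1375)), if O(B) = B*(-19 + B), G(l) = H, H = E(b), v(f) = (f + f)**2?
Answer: 1/7562716 ≈ 1.3223e-7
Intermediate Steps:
v(f) = 4*f**2 (v(f) = (2*f)**2 = 4*f**2)
E(c) = -8 (E(c) = 1 - 1*9 = 1 - 9 = -8)
H = -8
G(l) = -8
1/(O(G(45)) + v(1375)) = 1/(-8*(-19 - 8) + 4*1375**2) = 1/(-8*(-27) + 4*1890625) = 1/(216 + 7562500) = 1/7562716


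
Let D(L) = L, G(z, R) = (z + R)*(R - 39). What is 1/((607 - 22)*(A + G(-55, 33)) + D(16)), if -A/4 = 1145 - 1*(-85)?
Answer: -1/2800964 ≈ -3.5702e-7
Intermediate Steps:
G(z, R) = (-39 + R)*(R + z) (G(z, R) = (R + z)*(-39 + R) = (-39 + R)*(R + z))
A = -4920 (A = -4*(1145 - 1*(-85)) = -4*(1145 + 85) = -4*1230 = -4920)
1/((607 - 22)*(A + G(-55, 33)) + D(16)) = 1/((607 - 22)*(-4920 + (33**2 - 39*33 - 39*(-55) + 33*(-55))) + 16) = 1/(585*(-4920 + (1089 - 1287 + 2145 - 1815)) + 16) = 1/(585*(-4920 + 132) + 16) = 1/(585*(-4788) + 16) = 1/(-2800980 + 16) = 1/(-2800964) = -1/2800964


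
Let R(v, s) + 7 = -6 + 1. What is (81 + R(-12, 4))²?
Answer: 4761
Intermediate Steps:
R(v, s) = -12 (R(v, s) = -7 + (-6 + 1) = -7 - 5 = -12)
(81 + R(-12, 4))² = (81 - 12)² = 69² = 4761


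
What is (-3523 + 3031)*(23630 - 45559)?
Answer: 10789068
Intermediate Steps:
(-3523 + 3031)*(23630 - 45559) = -492*(-21929) = 10789068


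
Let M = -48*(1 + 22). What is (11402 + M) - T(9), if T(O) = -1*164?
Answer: 10462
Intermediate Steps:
M = -1104 (M = -48*23 = -1104)
T(O) = -164
(11402 + M) - T(9) = (11402 - 1104) - 1*(-164) = 10298 + 164 = 10462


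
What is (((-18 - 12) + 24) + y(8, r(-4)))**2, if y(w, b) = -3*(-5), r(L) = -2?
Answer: 81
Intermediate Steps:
y(w, b) = 15
(((-18 - 12) + 24) + y(8, r(-4)))**2 = (((-18 - 12) + 24) + 15)**2 = ((-30 + 24) + 15)**2 = (-6 + 15)**2 = 9**2 = 81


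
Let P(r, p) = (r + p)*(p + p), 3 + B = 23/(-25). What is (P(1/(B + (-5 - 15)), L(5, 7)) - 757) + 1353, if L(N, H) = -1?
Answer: 178827/299 ≈ 598.08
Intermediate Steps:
B = -98/25 (B = -3 + 23/(-25) = -3 + 23*(-1/25) = -3 - 23/25 = -98/25 ≈ -3.9200)
P(r, p) = 2*p*(p + r) (P(r, p) = (p + r)*(2*p) = 2*p*(p + r))
(P(1/(B + (-5 - 15)), L(5, 7)) - 757) + 1353 = (2*(-1)*(-1 + 1/(-98/25 + (-5 - 15))) - 757) + 1353 = (2*(-1)*(-1 + 1/(-98/25 - 20)) - 757) + 1353 = (2*(-1)*(-1 + 1/(-598/25)) - 757) + 1353 = (2*(-1)*(-1 - 25/598) - 757) + 1353 = (2*(-1)*(-623/598) - 757) + 1353 = (623/299 - 757) + 1353 = -225720/299 + 1353 = 178827/299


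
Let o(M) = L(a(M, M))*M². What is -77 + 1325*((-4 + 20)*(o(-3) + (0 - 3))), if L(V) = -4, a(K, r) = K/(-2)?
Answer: -826877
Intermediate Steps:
a(K, r) = -K/2 (a(K, r) = K*(-½) = -K/2)
o(M) = -4*M²
-77 + 1325*((-4 + 20)*(o(-3) + (0 - 3))) = -77 + 1325*((-4 + 20)*(-4*(-3)² + (0 - 3))) = -77 + 1325*(16*(-4*9 - 3)) = -77 + 1325*(16*(-36 - 3)) = -77 + 1325*(16*(-39)) = -77 + 1325*(-624) = -77 - 826800 = -826877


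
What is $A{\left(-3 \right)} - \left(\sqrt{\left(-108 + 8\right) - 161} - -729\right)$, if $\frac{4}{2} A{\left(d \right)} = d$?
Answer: $- \frac{1461}{2} - 3 i \sqrt{29} \approx -730.5 - 16.155 i$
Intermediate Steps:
$A{\left(d \right)} = \frac{d}{2}$
$A{\left(-3 \right)} - \left(\sqrt{\left(-108 + 8\right) - 161} - -729\right) = \frac{1}{2} \left(-3\right) - \left(\sqrt{\left(-108 + 8\right) - 161} - -729\right) = - \frac{3}{2} - \left(\sqrt{-100 - 161} + 729\right) = - \frac{3}{2} - \left(\sqrt{-261} + 729\right) = - \frac{3}{2} - \left(3 i \sqrt{29} + 729\right) = - \frac{3}{2} - \left(729 + 3 i \sqrt{29}\right) = - \frac{1461}{2} - 3 i \sqrt{29}$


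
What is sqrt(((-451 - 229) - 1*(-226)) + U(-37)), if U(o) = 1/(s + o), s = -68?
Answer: I*sqrt(5005455)/105 ≈ 21.307*I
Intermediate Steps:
U(o) = 1/(-68 + o)
sqrt(((-451 - 229) - 1*(-226)) + U(-37)) = sqrt(((-451 - 229) - 1*(-226)) + 1/(-68 - 37)) = sqrt((-680 + 226) + 1/(-105)) = sqrt(-454 - 1/105) = sqrt(-47671/105) = I*sqrt(5005455)/105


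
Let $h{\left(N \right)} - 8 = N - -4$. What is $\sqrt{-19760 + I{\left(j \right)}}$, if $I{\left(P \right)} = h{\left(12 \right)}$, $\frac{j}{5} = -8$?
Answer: $2 i \sqrt{4934} \approx 140.48 i$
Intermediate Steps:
$j = -40$ ($j = 5 \left(-8\right) = -40$)
$h{\left(N \right)} = 12 + N$ ($h{\left(N \right)} = 8 + \left(N - -4\right) = 8 + \left(N + 4\right) = 8 + \left(4 + N\right) = 12 + N$)
$I{\left(P \right)} = 24$ ($I{\left(P \right)} = 12 + 12 = 24$)
$\sqrt{-19760 + I{\left(j \right)}} = \sqrt{-19760 + 24} = \sqrt{-19736} = 2 i \sqrt{4934}$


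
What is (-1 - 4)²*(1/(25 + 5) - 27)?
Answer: -4045/6 ≈ -674.17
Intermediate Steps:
(-1 - 4)²*(1/(25 + 5) - 27) = (-5)²*(1/30 - 27) = 25*(1/30 - 27) = 25*(-809/30) = -4045/6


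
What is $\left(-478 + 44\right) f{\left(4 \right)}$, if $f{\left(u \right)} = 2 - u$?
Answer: $868$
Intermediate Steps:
$\left(-478 + 44\right) f{\left(4 \right)} = \left(-478 + 44\right) \left(2 - 4\right) = - 434 \left(2 - 4\right) = \left(-434\right) \left(-2\right) = 868$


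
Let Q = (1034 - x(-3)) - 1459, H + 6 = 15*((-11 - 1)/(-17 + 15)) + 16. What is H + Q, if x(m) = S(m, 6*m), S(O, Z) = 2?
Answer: -327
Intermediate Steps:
x(m) = 2
H = 100 (H = -6 + (15*((-11 - 1)/(-17 + 15)) + 16) = -6 + (15*(-12/(-2)) + 16) = -6 + (15*(-12*(-1/2)) + 16) = -6 + (15*6 + 16) = -6 + (90 + 16) = -6 + 106 = 100)
Q = -427 (Q = (1034 - 1*2) - 1459 = (1034 - 2) - 1459 = 1032 - 1459 = -427)
H + Q = 100 - 427 = -327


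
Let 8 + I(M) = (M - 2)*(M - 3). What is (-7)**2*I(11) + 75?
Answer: 3211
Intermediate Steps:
I(M) = -8 + (-3 + M)*(-2 + M) (I(M) = -8 + (M - 2)*(M - 3) = -8 + (-2 + M)*(-3 + M) = -8 + (-3 + M)*(-2 + M))
(-7)**2*I(11) + 75 = (-7)**2*(-2 + 11**2 - 5*11) + 75 = 49*(-2 + 121 - 55) + 75 = 49*64 + 75 = 3136 + 75 = 3211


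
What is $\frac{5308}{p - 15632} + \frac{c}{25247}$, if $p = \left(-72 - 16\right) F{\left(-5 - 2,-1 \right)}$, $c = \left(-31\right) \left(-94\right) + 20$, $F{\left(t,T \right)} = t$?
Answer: $- \frac{22488533}{94777238} \approx -0.23728$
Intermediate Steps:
$c = 2934$ ($c = 2914 + 20 = 2934$)
$p = 616$ ($p = \left(-72 - 16\right) \left(-5 - 2\right) = - 88 \left(-5 - 2\right) = \left(-88\right) \left(-7\right) = 616$)
$\frac{5308}{p - 15632} + \frac{c}{25247} = \frac{5308}{616 - 15632} + \frac{2934}{25247} = \frac{5308}{616 - 15632} + 2934 \cdot \frac{1}{25247} = \frac{5308}{-15016} + \frac{2934}{25247} = 5308 \left(- \frac{1}{15016}\right) + \frac{2934}{25247} = - \frac{1327}{3754} + \frac{2934}{25247} = - \frac{22488533}{94777238}$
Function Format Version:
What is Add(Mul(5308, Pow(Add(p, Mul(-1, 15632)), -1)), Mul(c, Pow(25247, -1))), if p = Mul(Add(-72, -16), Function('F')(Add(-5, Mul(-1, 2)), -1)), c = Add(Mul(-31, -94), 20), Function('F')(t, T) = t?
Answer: Rational(-22488533, 94777238) ≈ -0.23728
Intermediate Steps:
c = 2934 (c = Add(2914, 20) = 2934)
p = 616 (p = Mul(Add(-72, -16), Add(-5, Mul(-1, 2))) = Mul(-88, Add(-5, -2)) = Mul(-88, -7) = 616)
Add(Mul(5308, Pow(Add(p, Mul(-1, 15632)), -1)), Mul(c, Pow(25247, -1))) = Add(Mul(5308, Pow(Add(616, Mul(-1, 15632)), -1)), Mul(2934, Pow(25247, -1))) = Add(Mul(5308, Pow(Add(616, -15632), -1)), Mul(2934, Rational(1, 25247))) = Add(Mul(5308, Pow(-15016, -1)), Rational(2934, 25247)) = Add(Mul(5308, Rational(-1, 15016)), Rational(2934, 25247)) = Add(Rational(-1327, 3754), Rational(2934, 25247)) = Rational(-22488533, 94777238)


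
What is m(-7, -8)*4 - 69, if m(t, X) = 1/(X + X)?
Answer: -277/4 ≈ -69.250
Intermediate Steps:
m(t, X) = 1/(2*X)
m(-7, -8)*4 - 69 = ((½)/(-8))*4 - 69 = ((½)*(-⅛))*4 - 69 = -1/16*4 - 69 = -¼ - 69 = -277/4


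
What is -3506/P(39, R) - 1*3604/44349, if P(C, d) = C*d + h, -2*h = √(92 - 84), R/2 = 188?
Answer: -1527524314196/4768246908003 - 1753*√2/107516447 ≈ -0.32038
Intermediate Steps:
R = 376 (R = 2*188 = 376)
h = -√2 (h = -√(92 - 84)/2 = -√2 ≈ -1.4142)
P(C, d) = -√2 + C*d (P(C, d) = C*d - √2 = -√2 + C*d)
-3506/P(39, R) - 1*3604/44349 = -3506/(-√2 + 39*376) - 1*3604/44349 = -3506/(-√2 + 14664) - 3604*1/44349 = -3506/(14664 - √2) - 3604/44349 = -3604/44349 - 3506/(14664 - √2)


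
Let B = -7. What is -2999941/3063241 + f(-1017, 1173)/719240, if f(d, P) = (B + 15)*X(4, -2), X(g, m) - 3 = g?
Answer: -269688252918/275400682105 ≈ -0.97926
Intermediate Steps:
X(g, m) = 3 + g
f(d, P) = 56 (f(d, P) = (-7 + 15)*(3 + 4) = 8*7 = 56)
-2999941/3063241 + f(-1017, 1173)/719240 = -2999941/3063241 + 56/719240 = -2999941*1/3063241 + 56*(1/719240) = -2999941/3063241 + 7/89905 = -269688252918/275400682105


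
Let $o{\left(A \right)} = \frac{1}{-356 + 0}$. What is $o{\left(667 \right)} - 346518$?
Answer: $- \frac{123360409}{356} \approx -3.4652 \cdot 10^{5}$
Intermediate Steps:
$o{\left(A \right)} = - \frac{1}{356}$ ($o{\left(A \right)} = \frac{1}{-356} = - \frac{1}{356}$)
$o{\left(667 \right)} - 346518 = - \frac{1}{356} - 346518 = - \frac{123360409}{356}$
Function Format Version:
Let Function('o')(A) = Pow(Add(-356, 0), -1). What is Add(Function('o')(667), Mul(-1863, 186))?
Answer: Rational(-123360409, 356) ≈ -3.4652e+5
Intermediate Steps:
Function('o')(A) = Rational(-1, 356) (Function('o')(A) = Pow(-356, -1) = Rational(-1, 356))
Add(Function('o')(667), Mul(-1863, 186)) = Add(Rational(-1, 356), Mul(-1863, 186)) = Add(Rational(-1, 356), -346518) = Rational(-123360409, 356)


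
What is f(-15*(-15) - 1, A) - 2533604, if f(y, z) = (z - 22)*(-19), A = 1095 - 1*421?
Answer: -2545992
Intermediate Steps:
A = 674 (A = 1095 - 421 = 674)
f(y, z) = 418 - 19*z (f(y, z) = (-22 + z)*(-19) = 418 - 19*z)
f(-15*(-15) - 1, A) - 2533604 = (418 - 19*674) - 2533604 = (418 - 12806) - 2533604 = -12388 - 2533604 = -2545992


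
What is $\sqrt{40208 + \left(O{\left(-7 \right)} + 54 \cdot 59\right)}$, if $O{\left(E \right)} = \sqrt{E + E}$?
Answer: $\sqrt{43394 + i \sqrt{14}} \approx 208.31 + 0.009 i$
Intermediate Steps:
$O{\left(E \right)} = \sqrt{2} \sqrt{E}$ ($O{\left(E \right)} = \sqrt{2 E} = \sqrt{2} \sqrt{E}$)
$\sqrt{40208 + \left(O{\left(-7 \right)} + 54 \cdot 59\right)} = \sqrt{40208 + \left(\sqrt{2} \sqrt{-7} + 54 \cdot 59\right)} = \sqrt{40208 + \left(\sqrt{2} i \sqrt{7} + 3186\right)} = \sqrt{40208 + \left(i \sqrt{14} + 3186\right)} = \sqrt{40208 + \left(3186 + i \sqrt{14}\right)} = \sqrt{43394 + i \sqrt{14}}$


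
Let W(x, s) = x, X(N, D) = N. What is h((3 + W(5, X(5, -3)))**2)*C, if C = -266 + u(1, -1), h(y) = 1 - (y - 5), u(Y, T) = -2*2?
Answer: 15660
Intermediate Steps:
u(Y, T) = -4
h(y) = 6 - y (h(y) = 1 - (-5 + y) = 1 + (5 - y) = 6 - y)
C = -270 (C = -266 - 4 = -270)
h((3 + W(5, X(5, -3)))**2)*C = (6 - (3 + 5)**2)*(-270) = (6 - 1*8**2)*(-270) = (6 - 1*64)*(-270) = (6 - 64)*(-270) = -58*(-270) = 15660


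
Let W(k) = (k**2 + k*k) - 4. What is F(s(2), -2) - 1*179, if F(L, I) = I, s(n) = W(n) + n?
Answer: -181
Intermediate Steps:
W(k) = -4 + 2*k**2 (W(k) = (k**2 + k**2) - 4 = 2*k**2 - 4 = -4 + 2*k**2)
s(n) = -4 + n + 2*n**2 (s(n) = (-4 + 2*n**2) + n = -4 + n + 2*n**2)
F(s(2), -2) - 1*179 = -2 - 1*179 = -2 - 179 = -181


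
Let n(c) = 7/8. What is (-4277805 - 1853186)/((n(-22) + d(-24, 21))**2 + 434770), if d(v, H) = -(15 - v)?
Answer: -392383424/27918305 ≈ -14.055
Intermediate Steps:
n(c) = 7/8 (n(c) = 7*(1/8) = 7/8)
d(v, H) = -15 + v
(-4277805 - 1853186)/((n(-22) + d(-24, 21))**2 + 434770) = (-4277805 - 1853186)/((7/8 + (-15 - 24))**2 + 434770) = -6130991/((7/8 - 39)**2 + 434770) = -6130991/((-305/8)**2 + 434770) = -6130991/(93025/64 + 434770) = -6130991/27918305/64 = -6130991*64/27918305 = -392383424/27918305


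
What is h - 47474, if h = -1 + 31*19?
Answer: -46886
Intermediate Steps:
h = 588 (h = -1 + 589 = 588)
h - 47474 = 588 - 47474 = -46886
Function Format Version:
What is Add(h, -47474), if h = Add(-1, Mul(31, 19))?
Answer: -46886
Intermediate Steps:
h = 588 (h = Add(-1, 589) = 588)
Add(h, -47474) = Add(588, -47474) = -46886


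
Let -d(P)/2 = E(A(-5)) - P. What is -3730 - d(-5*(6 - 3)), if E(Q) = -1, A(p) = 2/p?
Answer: -3702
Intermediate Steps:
d(P) = 2 + 2*P (d(P) = -2*(-1 - P) = 2 + 2*P)
-3730 - d(-5*(6 - 3)) = -3730 - (2 + 2*(-5*(6 - 3))) = -3730 - (2 + 2*(-5*3)) = -3730 - (2 + 2*(-15)) = -3730 - (2 - 30) = -3730 - 1*(-28) = -3730 + 28 = -3702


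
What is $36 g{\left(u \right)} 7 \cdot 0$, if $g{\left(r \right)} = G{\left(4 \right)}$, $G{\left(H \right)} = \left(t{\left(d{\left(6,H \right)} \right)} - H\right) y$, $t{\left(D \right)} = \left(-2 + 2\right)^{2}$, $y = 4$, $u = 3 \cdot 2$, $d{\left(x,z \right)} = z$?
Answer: $0$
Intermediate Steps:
$u = 6$
$t{\left(D \right)} = 0$ ($t{\left(D \right)} = 0^{2} = 0$)
$G{\left(H \right)} = - 4 H$ ($G{\left(H \right)} = \left(0 - H\right) 4 = - H 4 = - 4 H$)
$g{\left(r \right)} = -16$ ($g{\left(r \right)} = \left(-4\right) 4 = -16$)
$36 g{\left(u \right)} 7 \cdot 0 = 36 \left(-16\right) 7 \cdot 0 = \left(-576\right) 0 = 0$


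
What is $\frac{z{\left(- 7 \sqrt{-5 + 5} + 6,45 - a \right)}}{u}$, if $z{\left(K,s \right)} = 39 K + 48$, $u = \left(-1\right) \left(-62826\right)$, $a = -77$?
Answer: $\frac{47}{10471} \approx 0.0044886$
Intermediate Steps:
$u = 62826$
$z{\left(K,s \right)} = 48 + 39 K$
$\frac{z{\left(- 7 \sqrt{-5 + 5} + 6,45 - a \right)}}{u} = \frac{48 + 39 \left(- 7 \sqrt{-5 + 5} + 6\right)}{62826} = \left(48 + 39 \left(- 7 \sqrt{0} + 6\right)\right) \frac{1}{62826} = \left(48 + 39 \left(\left(-7\right) 0 + 6\right)\right) \frac{1}{62826} = \left(48 + 39 \left(0 + 6\right)\right) \frac{1}{62826} = \left(48 + 39 \cdot 6\right) \frac{1}{62826} = \left(48 + 234\right) \frac{1}{62826} = 282 \cdot \frac{1}{62826} = \frac{47}{10471}$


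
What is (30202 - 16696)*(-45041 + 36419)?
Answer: -116448732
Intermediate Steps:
(30202 - 16696)*(-45041 + 36419) = 13506*(-8622) = -116448732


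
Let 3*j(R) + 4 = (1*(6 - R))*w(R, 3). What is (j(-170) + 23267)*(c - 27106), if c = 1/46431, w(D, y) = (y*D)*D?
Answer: -287946900099835/2079 ≈ -1.3850e+11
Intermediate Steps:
w(D, y) = y*D² (w(D, y) = (D*y)*D = y*D²)
c = 1/46431 ≈ 2.1537e-5
j(R) = -4/3 + R²*(6 - R) (j(R) = -4/3 + ((1*(6 - R))*(3*R²))/3 = -4/3 + ((6 - R)*(3*R²))/3 = -4/3 + (3*R²*(6 - R))/3 = -4/3 + R²*(6 - R))
(j(-170) + 23267)*(c - 27106) = ((-4/3 - 1*(-170)³ + 6*(-170)²) + 23267)*(1/46431 - 27106) = ((-4/3 - 1*(-4913000) + 6*28900) + 23267)*(-1258558685/46431) = ((-4/3 + 4913000 + 173400) + 23267)*(-1258558685/46431) = (15259196/3 + 23267)*(-1258558685/46431) = (15328997/3)*(-1258558685/46431) = -287946900099835/2079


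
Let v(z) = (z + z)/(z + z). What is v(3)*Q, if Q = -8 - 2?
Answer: -10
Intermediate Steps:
v(z) = 1 (v(z) = (2*z)/((2*z)) = (2*z)*(1/(2*z)) = 1)
Q = -10
v(3)*Q = 1*(-10) = -10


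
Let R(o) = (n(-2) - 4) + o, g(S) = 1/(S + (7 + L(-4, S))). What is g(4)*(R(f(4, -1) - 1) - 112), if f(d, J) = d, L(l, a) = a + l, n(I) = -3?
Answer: -116/11 ≈ -10.545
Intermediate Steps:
g(S) = 1/(3 + 2*S) (g(S) = 1/(S + (7 + (S - 4))) = 1/(S + (7 + (-4 + S))) = 1/(S + (3 + S)) = 1/(3 + 2*S))
R(o) = -7 + o (R(o) = (-3 - 4) + o = -7 + o)
g(4)*(R(f(4, -1) - 1) - 112) = ((-7 + (4 - 1)) - 112)/(3 + 2*4) = ((-7 + 3) - 112)/(3 + 8) = (-4 - 112)/11 = (1/11)*(-116) = -116/11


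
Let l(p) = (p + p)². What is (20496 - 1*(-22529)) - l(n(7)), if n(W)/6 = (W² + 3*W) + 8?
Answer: -833071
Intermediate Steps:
n(W) = 48 + 6*W² + 18*W (n(W) = 6*((W² + 3*W) + 8) = 6*(8 + W² + 3*W) = 48 + 6*W² + 18*W)
l(p) = 4*p² (l(p) = (2*p)² = 4*p²)
(20496 - 1*(-22529)) - l(n(7)) = (20496 - 1*(-22529)) - 4*(48 + 6*7² + 18*7)² = (20496 + 22529) - 4*(48 + 6*49 + 126)² = 43025 - 4*(48 + 294 + 126)² = 43025 - 4*468² = 43025 - 4*219024 = 43025 - 1*876096 = 43025 - 876096 = -833071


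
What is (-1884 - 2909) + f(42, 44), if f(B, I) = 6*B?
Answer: -4541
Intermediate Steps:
(-1884 - 2909) + f(42, 44) = (-1884 - 2909) + 6*42 = -4793 + 252 = -4541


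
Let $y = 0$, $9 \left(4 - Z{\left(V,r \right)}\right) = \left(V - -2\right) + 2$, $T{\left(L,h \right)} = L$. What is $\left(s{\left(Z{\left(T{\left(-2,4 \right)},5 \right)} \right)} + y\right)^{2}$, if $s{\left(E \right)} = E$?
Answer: $\frac{1156}{81} \approx 14.272$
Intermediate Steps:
$Z{\left(V,r \right)} = \frac{32}{9} - \frac{V}{9}$ ($Z{\left(V,r \right)} = 4 - \frac{\left(V - -2\right) + 2}{9} = 4 - \frac{\left(V + 2\right) + 2}{9} = 4 - \frac{\left(2 + V\right) + 2}{9} = 4 - \frac{4 + V}{9} = 4 - \left(\frac{4}{9} + \frac{V}{9}\right) = \frac{32}{9} - \frac{V}{9}$)
$\left(s{\left(Z{\left(T{\left(-2,4 \right)},5 \right)} \right)} + y\right)^{2} = \left(\left(\frac{32}{9} - - \frac{2}{9}\right) + 0\right)^{2} = \left(\left(\frac{32}{9} + \frac{2}{9}\right) + 0\right)^{2} = \left(\frac{34}{9} + 0\right)^{2} = \left(\frac{34}{9}\right)^{2} = \frac{1156}{81}$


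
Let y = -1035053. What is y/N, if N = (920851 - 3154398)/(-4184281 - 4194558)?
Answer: -8672542443467/2233547 ≈ -3.8829e+6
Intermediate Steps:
N = 2233547/8378839 (N = -2233547/(-8378839) = -2233547*(-1/8378839) = 2233547/8378839 ≈ 0.26657)
y/N = -1035053/2233547/8378839 = -1035053*8378839/2233547 = -8672542443467/2233547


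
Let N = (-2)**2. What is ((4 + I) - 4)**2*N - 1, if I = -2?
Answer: 15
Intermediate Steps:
N = 4
((4 + I) - 4)**2*N - 1 = ((4 - 2) - 4)**2*4 - 1 = (2 - 4)**2*4 - 1 = (-2)**2*4 - 1 = 4*4 - 1 = 16 - 1 = 15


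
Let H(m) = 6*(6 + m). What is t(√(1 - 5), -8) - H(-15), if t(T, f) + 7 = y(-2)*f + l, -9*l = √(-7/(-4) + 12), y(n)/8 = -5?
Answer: 367 - √55/18 ≈ 366.59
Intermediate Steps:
H(m) = 36 + 6*m
y(n) = -40 (y(n) = 8*(-5) = -40)
l = -√55/18 (l = -√(-7/(-4) + 12)/9 = -√(-7*(-¼) + 12)/9 = -√(7/4 + 12)/9 = -√55/18 ≈ -0.41201)
t(T, f) = -7 - 40*f - √55/18 (t(T, f) = -7 + (-40*f - √55/18) = -7 - 40*f - √55/18)
t(√(1 - 5), -8) - H(-15) = (-7 - 40*(-8) - √55/18) - (36 + 6*(-15)) = (-7 + 320 - √55/18) - (36 - 90) = (313 - √55/18) - 1*(-54) = (313 - √55/18) + 54 = 367 - √55/18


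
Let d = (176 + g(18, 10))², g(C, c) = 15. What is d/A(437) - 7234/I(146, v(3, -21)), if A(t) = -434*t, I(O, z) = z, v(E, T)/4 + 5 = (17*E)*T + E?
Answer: 151926190/101751517 ≈ 1.4931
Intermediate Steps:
v(E, T) = -20 + 4*E + 68*E*T (v(E, T) = -20 + 4*((17*E)*T + E) = -20 + 4*(17*E*T + E) = -20 + 4*(E + 17*E*T) = -20 + (4*E + 68*E*T) = -20 + 4*E + 68*E*T)
d = 36481 (d = (176 + 15)² = 191² = 36481)
d/A(437) - 7234/I(146, v(3, -21)) = 36481/((-434*437)) - 7234/(-20 + 4*3 + 68*3*(-21)) = 36481/(-189658) - 7234/(-20 + 12 - 4284) = 36481*(-1/189658) - 7234/(-4292) = -36481/189658 - 7234*(-1/4292) = -36481/189658 + 3617/2146 = 151926190/101751517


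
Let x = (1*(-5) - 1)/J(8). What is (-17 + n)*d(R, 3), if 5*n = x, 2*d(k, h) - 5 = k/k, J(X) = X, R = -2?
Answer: -1029/20 ≈ -51.450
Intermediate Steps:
d(k, h) = 3 (d(k, h) = 5/2 + (k/k)/2 = 5/2 + (1/2)*1 = 5/2 + 1/2 = 3)
x = -3/4 (x = (1*(-5) - 1)/8 = (-5 - 1)*(1/8) = -6*1/8 = -3/4 ≈ -0.75000)
n = -3/20 (n = (1/5)*(-3/4) = -3/20 ≈ -0.15000)
(-17 + n)*d(R, 3) = (-17 - 3/20)*3 = -343/20*3 = -1029/20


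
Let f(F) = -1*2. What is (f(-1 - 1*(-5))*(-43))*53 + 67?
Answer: 4625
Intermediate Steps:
f(F) = -2
(f(-1 - 1*(-5))*(-43))*53 + 67 = -2*(-43)*53 + 67 = 86*53 + 67 = 4558 + 67 = 4625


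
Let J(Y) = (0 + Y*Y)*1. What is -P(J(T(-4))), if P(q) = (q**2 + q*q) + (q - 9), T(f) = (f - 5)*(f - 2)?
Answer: -17009019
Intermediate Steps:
T(f) = (-5 + f)*(-2 + f)
J(Y) = Y**2 (J(Y) = (0 + Y**2)*1 = Y**2*1 = Y**2)
P(q) = -9 + q + 2*q**2 (P(q) = (q**2 + q**2) + (-9 + q) = 2*q**2 + (-9 + q) = -9 + q + 2*q**2)
-P(J(T(-4))) = -(-9 + (10 + (-4)**2 - 7*(-4))**2 + 2*((10 + (-4)**2 - 7*(-4))**2)**2) = -(-9 + (10 + 16 + 28)**2 + 2*((10 + 16 + 28)**2)**2) = -(-9 + 54**2 + 2*(54**2)**2) = -(-9 + 2916 + 2*2916**2) = -(-9 + 2916 + 2*8503056) = -(-9 + 2916 + 17006112) = -1*17009019 = -17009019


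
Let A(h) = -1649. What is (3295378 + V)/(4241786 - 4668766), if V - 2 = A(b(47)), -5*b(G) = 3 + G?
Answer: -3293731/426980 ≈ -7.7140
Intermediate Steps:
b(G) = -3/5 - G/5 (b(G) = -(3 + G)/5 = -3/5 - G/5)
V = -1647 (V = 2 - 1649 = -1647)
(3295378 + V)/(4241786 - 4668766) = (3295378 - 1647)/(4241786 - 4668766) = 3293731/(-426980) = 3293731*(-1/426980) = -3293731/426980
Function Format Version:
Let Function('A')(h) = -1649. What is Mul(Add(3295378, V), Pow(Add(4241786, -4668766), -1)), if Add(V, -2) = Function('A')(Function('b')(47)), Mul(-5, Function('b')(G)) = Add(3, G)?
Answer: Rational(-3293731, 426980) ≈ -7.7140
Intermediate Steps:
Function('b')(G) = Add(Rational(-3, 5), Mul(Rational(-1, 5), G)) (Function('b')(G) = Mul(Rational(-1, 5), Add(3, G)) = Add(Rational(-3, 5), Mul(Rational(-1, 5), G)))
V = -1647 (V = Add(2, -1649) = -1647)
Mul(Add(3295378, V), Pow(Add(4241786, -4668766), -1)) = Mul(Add(3295378, -1647), Pow(Add(4241786, -4668766), -1)) = Mul(3293731, Pow(-426980, -1)) = Mul(3293731, Rational(-1, 426980)) = Rational(-3293731, 426980)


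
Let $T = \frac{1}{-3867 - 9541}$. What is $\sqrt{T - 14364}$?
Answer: $\frac{i \sqrt{161392525894}}{3352} \approx 119.85 i$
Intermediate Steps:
$T = - \frac{1}{13408}$ ($T = \frac{1}{-13408} = - \frac{1}{13408} \approx -7.4582 \cdot 10^{-5}$)
$\sqrt{T - 14364} = \sqrt{- \frac{1}{13408} - 14364} = \sqrt{- \frac{192592513}{13408}} = \frac{i \sqrt{161392525894}}{3352}$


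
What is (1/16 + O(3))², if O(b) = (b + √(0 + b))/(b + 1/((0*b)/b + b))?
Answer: 7657/6400 + 231*√3/400 ≈ 2.1967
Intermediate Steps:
O(b) = (b + √b)/(b + 1/b) (O(b) = (b + √b)/(b + 1/(0/b + b)) = (b + √b)/(b + 1/(0 + b)) = (b + √b)/(b + 1/b))
(1/16 + O(3))² = (1/16 + (3³ + 3^(5/2))/(3 + 3³))² = (1/16 + (27 + 9*√3)/(3 + 27))² = (1/16 + (27 + 9*√3)/30)² = (1/16 + (9/10 + 3*√3/10))² = (77/80 + 3*√3/10)²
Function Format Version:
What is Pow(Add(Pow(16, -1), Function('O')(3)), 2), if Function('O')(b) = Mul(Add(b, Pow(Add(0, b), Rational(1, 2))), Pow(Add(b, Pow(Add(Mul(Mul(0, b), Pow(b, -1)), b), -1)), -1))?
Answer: Add(Rational(7657, 6400), Mul(Rational(231, 400), Pow(3, Rational(1, 2)))) ≈ 2.1967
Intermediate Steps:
Function('O')(b) = Mul(Pow(Add(b, Pow(b, -1)), -1), Add(b, Pow(b, Rational(1, 2)))) (Function('O')(b) = Mul(Add(b, Pow(b, Rational(1, 2))), Pow(Add(b, Pow(Add(Mul(0, Pow(b, -1)), b), -1)), -1)) = Mul(Add(b, Pow(b, Rational(1, 2))), Pow(Add(b, Pow(Add(0, b), -1)), -1)) = Mul(Add(b, Pow(b, Rational(1, 2))), Pow(Add(b, Pow(b, -1)), -1)) = Mul(Pow(Add(b, Pow(b, -1)), -1), Add(b, Pow(b, Rational(1, 2)))))
Pow(Add(Pow(16, -1), Function('O')(3)), 2) = Pow(Add(Pow(16, -1), Mul(Pow(Add(3, Pow(3, 3)), -1), Add(Pow(3, 3), Pow(3, Rational(5, 2))))), 2) = Pow(Add(Rational(1, 16), Mul(Pow(Add(3, 27), -1), Add(27, Mul(9, Pow(3, Rational(1, 2)))))), 2) = Pow(Add(Rational(1, 16), Mul(Pow(30, -1), Add(27, Mul(9, Pow(3, Rational(1, 2)))))), 2) = Pow(Add(Rational(1, 16), Mul(Rational(1, 30), Add(27, Mul(9, Pow(3, Rational(1, 2)))))), 2) = Pow(Add(Rational(1, 16), Add(Rational(9, 10), Mul(Rational(3, 10), Pow(3, Rational(1, 2))))), 2) = Pow(Add(Rational(77, 80), Mul(Rational(3, 10), Pow(3, Rational(1, 2)))), 2)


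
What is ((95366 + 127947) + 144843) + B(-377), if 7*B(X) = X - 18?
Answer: 2576697/7 ≈ 3.6810e+5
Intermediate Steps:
B(X) = -18/7 + X/7 (B(X) = (X - 18)/7 = (-18 + X)/7 = -18/7 + X/7)
((95366 + 127947) + 144843) + B(-377) = ((95366 + 127947) + 144843) + (-18/7 + (1/7)*(-377)) = (223313 + 144843) + (-18/7 - 377/7) = 368156 - 395/7 = 2576697/7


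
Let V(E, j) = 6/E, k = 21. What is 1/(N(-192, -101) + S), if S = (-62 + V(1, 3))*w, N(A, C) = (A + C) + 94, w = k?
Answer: -1/1375 ≈ -0.00072727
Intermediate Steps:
w = 21
N(A, C) = 94 + A + C
S = -1176 (S = (-62 + 6/1)*21 = (-62 + 6*1)*21 = (-62 + 6)*21 = -56*21 = -1176)
1/(N(-192, -101) + S) = 1/((94 - 192 - 101) - 1176) = 1/(-199 - 1176) = 1/(-1375) = -1/1375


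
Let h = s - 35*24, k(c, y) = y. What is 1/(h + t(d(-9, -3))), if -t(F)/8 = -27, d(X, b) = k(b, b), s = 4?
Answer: -1/620 ≈ -0.0016129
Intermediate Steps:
d(X, b) = b
h = -836 (h = 4 - 35*24 = 4 - 840 = -836)
t(F) = 216 (t(F) = -8*(-27) = 216)
1/(h + t(d(-9, -3))) = 1/(-836 + 216) = 1/(-620) = -1/620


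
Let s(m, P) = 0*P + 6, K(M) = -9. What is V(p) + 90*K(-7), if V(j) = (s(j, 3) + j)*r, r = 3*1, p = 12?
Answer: -756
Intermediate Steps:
s(m, P) = 6 (s(m, P) = 0 + 6 = 6)
r = 3
V(j) = 18 + 3*j (V(j) = (6 + j)*3 = 18 + 3*j)
V(p) + 90*K(-7) = (18 + 3*12) + 90*(-9) = (18 + 36) - 810 = 54 - 810 = -756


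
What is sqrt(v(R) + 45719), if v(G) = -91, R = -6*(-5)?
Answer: 2*sqrt(11407) ≈ 213.61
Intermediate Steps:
R = 30
sqrt(v(R) + 45719) = sqrt(-91 + 45719) = sqrt(45628) = 2*sqrt(11407)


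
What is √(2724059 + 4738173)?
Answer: 2*√1865558 ≈ 2731.7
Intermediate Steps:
√(2724059 + 4738173) = √7462232 = 2*√1865558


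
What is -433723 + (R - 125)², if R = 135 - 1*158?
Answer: -411819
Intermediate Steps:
R = -23 (R = 135 - 158 = -23)
-433723 + (R - 125)² = -433723 + (-23 - 125)² = -433723 + (-148)² = -433723 + 21904 = -411819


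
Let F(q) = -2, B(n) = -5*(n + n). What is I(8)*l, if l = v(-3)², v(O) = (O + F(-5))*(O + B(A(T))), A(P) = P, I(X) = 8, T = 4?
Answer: 369800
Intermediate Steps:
B(n) = -10*n
v(O) = (-40 + O)*(-2 + O) (v(O) = (O - 2)*(O - 10*4) = (-2 + O)*(O - 40) = (-2 + O)*(-40 + O) = (-40 + O)*(-2 + O))
l = 46225 (l = (80 + (-3)² - 42*(-3))² = (80 + 9 + 126)² = 215² = 46225)
I(8)*l = 8*46225 = 369800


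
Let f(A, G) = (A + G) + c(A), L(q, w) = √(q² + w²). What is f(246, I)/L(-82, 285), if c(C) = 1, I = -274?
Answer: -27*√87949/87949 ≈ -0.091043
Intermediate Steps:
f(A, G) = 1 + A + G (f(A, G) = (A + G) + 1 = 1 + A + G)
f(246, I)/L(-82, 285) = (1 + 246 - 274)/(√((-82)² + 285²)) = -27/√(6724 + 81225) = -27*√87949/87949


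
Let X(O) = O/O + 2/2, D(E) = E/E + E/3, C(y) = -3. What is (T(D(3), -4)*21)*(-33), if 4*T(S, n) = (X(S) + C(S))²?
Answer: -693/4 ≈ -173.25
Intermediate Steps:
D(E) = 1 + E/3 (D(E) = 1 + E*(⅓) = 1 + E/3)
X(O) = 2 (X(O) = 1 + 2*(½) = 1 + 1 = 2)
T(S, n) = ¼ (T(S, n) = (2 - 3)²/4 = (¼)*(-1)² = (¼)*1 = ¼)
(T(D(3), -4)*21)*(-33) = ((¼)*21)*(-33) = (21/4)*(-33) = -693/4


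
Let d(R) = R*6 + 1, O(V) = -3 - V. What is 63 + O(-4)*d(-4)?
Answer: 40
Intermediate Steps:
d(R) = 1 + 6*R (d(R) = 6*R + 1 = 1 + 6*R)
63 + O(-4)*d(-4) = 63 + (-3 - 1*(-4))*(1 + 6*(-4)) = 63 + (-3 + 4)*(1 - 24) = 63 + 1*(-23) = 63 - 23 = 40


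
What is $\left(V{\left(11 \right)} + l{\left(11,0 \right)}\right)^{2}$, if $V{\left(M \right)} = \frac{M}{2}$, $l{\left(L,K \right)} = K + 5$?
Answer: $\frac{441}{4} \approx 110.25$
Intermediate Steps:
$l{\left(L,K \right)} = 5 + K$
$V{\left(M \right)} = \frac{M}{2}$ ($V{\left(M \right)} = M \frac{1}{2} = \frac{M}{2}$)
$\left(V{\left(11 \right)} + l{\left(11,0 \right)}\right)^{2} = \left(\frac{1}{2} \cdot 11 + \left(5 + 0\right)\right)^{2} = \left(\frac{11}{2} + 5\right)^{2} = \left(\frac{21}{2}\right)^{2} = \frac{441}{4}$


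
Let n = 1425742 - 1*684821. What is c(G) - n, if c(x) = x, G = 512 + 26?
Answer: -740383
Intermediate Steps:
G = 538
n = 740921 (n = 1425742 - 684821 = 740921)
c(G) - n = 538 - 1*740921 = 538 - 740921 = -740383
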